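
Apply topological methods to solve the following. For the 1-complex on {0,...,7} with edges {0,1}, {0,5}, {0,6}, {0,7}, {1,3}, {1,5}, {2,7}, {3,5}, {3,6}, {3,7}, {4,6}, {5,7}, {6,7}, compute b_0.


Run DFS/union-find over 8 vertices.
V = 8, E = 13.
Number of components = 1

1


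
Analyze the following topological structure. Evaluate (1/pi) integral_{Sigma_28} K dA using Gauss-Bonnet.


Gauss-Bonnet: integral K dA = 2*pi*chi(M).
chi(Sigma_28) = 2 - 2*28 = -54.
(integral K dA)/pi = 2*chi = 2*(-54) = -108

-108


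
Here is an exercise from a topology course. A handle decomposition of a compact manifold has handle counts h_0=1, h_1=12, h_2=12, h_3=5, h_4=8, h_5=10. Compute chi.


Handles of index k contribute (-1)^k to chi (same as CW cells).
chi = (1) + (-12) + (12) + (-5) + (8) + (-10) = -6

-6


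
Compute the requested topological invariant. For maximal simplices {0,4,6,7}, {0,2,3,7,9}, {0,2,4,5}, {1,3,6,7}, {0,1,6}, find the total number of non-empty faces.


Each maximal simplex on m vertices has 2^m - 1 nonempty faces.
Take the union (dedupe shared faces).
Total distinct faces = 65

65


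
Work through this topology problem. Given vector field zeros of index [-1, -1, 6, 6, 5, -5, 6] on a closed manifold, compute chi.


Poincare-Hopf: chi(M) = sum of indices of zeros.
chi = (-1) + (-1) + (6) + (6) + (5) + (-5) + (6) = 16

16


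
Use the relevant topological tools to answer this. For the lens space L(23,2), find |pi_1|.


pi_1(L(p,q)) = Z/pZ for any q coprime to p.
|pi_1(L(23,2))| = 23

23


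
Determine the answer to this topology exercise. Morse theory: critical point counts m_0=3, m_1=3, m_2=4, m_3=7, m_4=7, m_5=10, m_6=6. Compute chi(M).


Morse theory: chi(M) = sum_k (-1)^k m_k where m_k = #(index-k critical points).
= (3) + (-3) + (4) + (-7) + (7) + (-10) + (6) = 0

0


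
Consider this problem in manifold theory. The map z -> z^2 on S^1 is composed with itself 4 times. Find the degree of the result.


deg(f) = 2. Degree is multiplicative: deg(f^4) = (deg f)^4.
deg(f^4) = (2)^4 = 16

16


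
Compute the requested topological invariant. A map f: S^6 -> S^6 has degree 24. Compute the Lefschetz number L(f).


On S^6: L(f) = tr(f_0*) + (-1)^6 tr(f_6*) = 1 + (-1)^6 * deg(f).
L(f) = 1 + (-1)^6 * 24 = 1 + 24 = 25

25


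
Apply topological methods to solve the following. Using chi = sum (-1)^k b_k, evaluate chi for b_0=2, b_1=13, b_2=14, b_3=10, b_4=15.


chi = sum_k (-1)^k b_k.
= (2) + (-13) + (14) + (-10) + (15)
= 8

8


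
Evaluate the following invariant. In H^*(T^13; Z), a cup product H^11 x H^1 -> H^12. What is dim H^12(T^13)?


Cup product: H^p x H^q -> H^{p+q}; here p+q = 11+1 = 12.
rank H^k(T^n) = C(n,k).
C(13,12) = 13

13


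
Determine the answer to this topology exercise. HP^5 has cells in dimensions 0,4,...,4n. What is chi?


HP^5 has one cell in each dimension 0, 4, ..., 4*5 (5+1 cells, all even-dim).
chi = 5 + 1 = 6

6


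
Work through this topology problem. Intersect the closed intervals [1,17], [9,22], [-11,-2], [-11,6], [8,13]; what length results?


Intersection = [max(a_i), min(b_i)] = [9, -2].
Since 9 > -2, the intersection is empty.
Length = 0

0


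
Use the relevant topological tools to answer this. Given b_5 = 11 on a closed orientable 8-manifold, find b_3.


Poincare duality for closed orientable n-manifolds: b_k = b_{n-k}.
Here n = 8, so b_3 = b_5 = 11

11


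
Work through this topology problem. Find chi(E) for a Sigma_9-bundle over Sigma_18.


For a fiber bundle F -> E -> B (with CW structure): chi(E) = chi(B) * chi(F).
chi(Sigma_18) = -34, chi(Sigma_9) = -16.
chi(E) = (-34) * (-16) = 544

544


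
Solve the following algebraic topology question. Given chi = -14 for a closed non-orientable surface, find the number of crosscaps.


chi = 2 - k for closed non-orientable surfaces with k crosscaps.
-14 = 2 - k
k = 2 - (-14) = 16

16


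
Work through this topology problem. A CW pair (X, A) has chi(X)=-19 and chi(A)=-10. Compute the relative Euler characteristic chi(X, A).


Relative Euler characteristic: chi(X, A) = chi(X) - chi(A).
= -19 - (-10) = -9

-9


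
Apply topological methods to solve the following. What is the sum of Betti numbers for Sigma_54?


For Sigma_54: b_0 = 1, b_1 = 2g = 108, b_2 = 1.
Total = 1 + 108 + 1 = 110

110


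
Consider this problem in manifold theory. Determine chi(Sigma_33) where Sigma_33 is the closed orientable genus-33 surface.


For a closed orientable surface of genus g: chi = 2 - 2g.
Here g = 33.
chi = 2 - 2*33 = 2 - 66 = -64

-64


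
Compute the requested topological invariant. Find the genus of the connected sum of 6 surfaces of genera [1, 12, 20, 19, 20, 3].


Genus is additive under connected sum of orientable surfaces.
g = 1 + 12 + 20 + 19 + 20 + 3 = 75

75


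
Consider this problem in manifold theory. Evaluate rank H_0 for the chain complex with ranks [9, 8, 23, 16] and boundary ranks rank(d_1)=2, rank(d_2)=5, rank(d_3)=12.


rank H_k = rank(ker d_k) - rank(im d_{k+1}).
rank(ker d_0) = rank(C_0) - rank(d_0) = 9 - 0 = 9.
rank(im d_{0+1}) = 2.
rank H_0 = 9 - 2 = 7

7


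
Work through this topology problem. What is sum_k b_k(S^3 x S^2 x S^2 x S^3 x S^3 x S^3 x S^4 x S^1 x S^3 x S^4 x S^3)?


Total Betti number is multiplicative under products.
Each S^d (d>=1) has total Betti number 2.
There are 11 sphere factors.
Total = 2^11 = 2048

2048


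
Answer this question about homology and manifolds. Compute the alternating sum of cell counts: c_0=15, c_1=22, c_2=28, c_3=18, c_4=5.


chi = sum_k (-1)^k c_k.
= (-1)^0*15 + (-1)^1*22 + (-1)^2*28 + (-1)^3*18 + (-1)^4*5
= (15) + (-22) + (28) + (-18) + (5)
= 8

8


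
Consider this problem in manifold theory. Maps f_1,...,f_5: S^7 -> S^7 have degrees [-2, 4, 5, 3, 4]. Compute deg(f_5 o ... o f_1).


Degree is multiplicative: deg(composition) = product of degrees.
= (-2) * (4) * (5) * (3) * (4) = -480

-480


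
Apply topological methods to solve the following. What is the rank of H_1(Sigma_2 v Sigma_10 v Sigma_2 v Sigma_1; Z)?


For a wedge X v Y: reduced H_k(X v Y) = H_k(X) + H_k(Y).
Each Sigma_g contributes b_1 = 2g.
b_1 = 4 + 20 + 4 + 2 = 30

30


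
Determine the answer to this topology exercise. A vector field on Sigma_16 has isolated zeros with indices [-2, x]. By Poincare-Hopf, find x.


Poincare-Hopf: sum of indices = chi(M).
chi(Sigma_16) = 2 - 2*16 = -30.
Sum of known indices = -2.
x = chi - (sum known) = -30 - (-2) = -28

-28


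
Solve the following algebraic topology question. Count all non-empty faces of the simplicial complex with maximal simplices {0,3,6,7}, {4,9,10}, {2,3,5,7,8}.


Each maximal simplex on m vertices has 2^m - 1 nonempty faces.
Take the union (dedupe shared faces).
Total distinct faces = 50

50


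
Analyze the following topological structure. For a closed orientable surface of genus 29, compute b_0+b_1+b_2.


For Sigma_29: b_0 = 1, b_1 = 2g = 58, b_2 = 1.
Total = 1 + 58 + 1 = 60

60


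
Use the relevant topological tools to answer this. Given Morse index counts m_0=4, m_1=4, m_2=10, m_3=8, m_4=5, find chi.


Morse theory: chi(M) = sum_k (-1)^k m_k where m_k = #(index-k critical points).
= (4) + (-4) + (10) + (-8) + (5) = 7

7


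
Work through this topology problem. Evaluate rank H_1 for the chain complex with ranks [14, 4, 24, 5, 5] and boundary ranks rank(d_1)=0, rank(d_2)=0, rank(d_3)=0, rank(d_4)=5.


rank H_k = rank(ker d_k) - rank(im d_{k+1}).
rank(ker d_1) = rank(C_1) - rank(d_1) = 4 - 0 = 4.
rank(im d_{1+1}) = 0.
rank H_1 = 4 - 0 = 4

4


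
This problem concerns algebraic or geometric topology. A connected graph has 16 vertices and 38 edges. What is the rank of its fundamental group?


For a connected graph: rank(pi_1) = b_1 = E - V + 1 = 1 - chi.
chi = V - E = 16 - 38 = -22.
rank = 1 - (-22) = 38 - 16 + 1 = 23

23


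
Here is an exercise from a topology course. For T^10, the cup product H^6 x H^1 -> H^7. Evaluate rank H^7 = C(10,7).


Cup product: H^p x H^q -> H^{p+q}; here p+q = 6+1 = 7.
rank H^k(T^n) = C(n,k).
C(10,7) = 120

120


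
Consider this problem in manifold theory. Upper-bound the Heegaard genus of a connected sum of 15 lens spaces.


Heegaard genus satisfies g(A#B) <= g(A) + g(B).
Each lens space has g = 1.
Upper bound: 15 * 1 = 15

15


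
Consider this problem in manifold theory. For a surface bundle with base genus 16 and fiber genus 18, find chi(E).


For a fiber bundle F -> E -> B (with CW structure): chi(E) = chi(B) * chi(F).
chi(Sigma_16) = -30, chi(Sigma_18) = -34.
chi(E) = (-30) * (-34) = 1020

1020


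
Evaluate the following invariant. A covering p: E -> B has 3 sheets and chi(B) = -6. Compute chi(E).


For a finite covering: chi(E) = (number of sheets) * chi(B).
chi(E) = 3 * (-6) = -18

-18


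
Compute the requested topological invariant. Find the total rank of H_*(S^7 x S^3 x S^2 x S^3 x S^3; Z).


Total Betti number is multiplicative under products.
Each S^d (d>=1) has total Betti number 2.
There are 5 sphere factors.
Total = 2^5 = 32

32


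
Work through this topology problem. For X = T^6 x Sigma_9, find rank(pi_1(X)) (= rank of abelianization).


pi_1(A x B) = pi_1(A) x pi_1(B); rank of abelianization = b_1.
b_1(T^6) = 6, b_1(Sigma_9) = 2*9 = 18.
b_1(product) = 6 + 18 = 24

24


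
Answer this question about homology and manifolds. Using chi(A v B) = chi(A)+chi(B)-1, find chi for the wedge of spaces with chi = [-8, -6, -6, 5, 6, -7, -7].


chi(A v B) = chi(A) + chi(B) - 1 (one point identified).
For 7 spaces: chi = (sum chi_i) - (7 - 1).
sum = -23; chi = -23 - 6 = -29

-29


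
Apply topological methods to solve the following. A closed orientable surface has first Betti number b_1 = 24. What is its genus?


For a closed orientable surface: b_1 = 2g.
24 = 2g
g = 24 / 2 = 12

12


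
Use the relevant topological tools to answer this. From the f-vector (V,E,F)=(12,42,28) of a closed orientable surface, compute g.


chi = V - E + F = 12 - 42 + 28 = -2
For orientable closed surface: chi = 2 - 2g, so g = (2 - chi)/2.
g = (2 - (-2)) / 2 = 4 / 2 = 2

2


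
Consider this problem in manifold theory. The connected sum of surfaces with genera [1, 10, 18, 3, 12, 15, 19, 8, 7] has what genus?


Genus is additive under connected sum of orientable surfaces.
g = 1 + 10 + 18 + 3 + 12 + 15 + 19 + 8 + 7 = 93

93


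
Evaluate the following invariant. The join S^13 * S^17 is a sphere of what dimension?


Join of spheres: S^m * S^n = S^{m+n+1}.
dim = 13 + 17 + 1 = 31

31


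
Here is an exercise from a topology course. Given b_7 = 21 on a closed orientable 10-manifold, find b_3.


Poincare duality for closed orientable n-manifolds: b_k = b_{n-k}.
Here n = 10, so b_3 = b_7 = 21

21


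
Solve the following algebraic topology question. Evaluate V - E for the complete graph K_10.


K_10: V = 10, E = C(10,2) = 45.
chi = V - E = 10 - 45 = -35

-35


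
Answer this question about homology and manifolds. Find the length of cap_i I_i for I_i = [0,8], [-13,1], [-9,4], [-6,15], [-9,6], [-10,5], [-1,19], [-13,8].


Intersection = [max(a_i), min(b_i)] = [0, 1].
Length = 1 - 0 = 1

1


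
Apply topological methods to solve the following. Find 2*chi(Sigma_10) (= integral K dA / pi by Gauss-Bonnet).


Gauss-Bonnet: integral K dA = 2*pi*chi(M).
chi(Sigma_10) = 2 - 2*10 = -18.
(integral K dA)/pi = 2*chi = 2*(-18) = -36

-36


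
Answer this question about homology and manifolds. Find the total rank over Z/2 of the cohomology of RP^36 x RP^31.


dim H^*(RP^n; Z/2) = n+1 (one Z/2 in each degree 0..n).
Total Betti number is multiplicative.
Total = (36+1) * (31+1) = 37 * 32 = 1184

1184


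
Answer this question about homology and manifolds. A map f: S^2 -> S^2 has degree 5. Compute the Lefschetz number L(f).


On S^2: L(f) = tr(f_0*) + (-1)^2 tr(f_2*) = 1 + (-1)^2 * deg(f).
L(f) = 1 + (-1)^2 * 5 = 1 + 5 = 6

6


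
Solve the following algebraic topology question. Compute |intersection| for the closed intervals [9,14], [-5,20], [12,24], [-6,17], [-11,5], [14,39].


Intersection = [max(a_i), min(b_i)] = [14, 5].
Since 14 > 5, the intersection is empty.
Length = 0

0


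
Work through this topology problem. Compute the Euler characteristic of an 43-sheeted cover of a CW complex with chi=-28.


For a finite covering: chi(E) = (number of sheets) * chi(B).
chi(E) = 43 * (-28) = -1204

-1204


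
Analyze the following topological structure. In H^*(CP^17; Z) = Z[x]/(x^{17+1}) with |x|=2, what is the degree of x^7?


|x| = 2 in H^*(CP^n).
|x^7| = 7 * |x| = 7 * 2 = 14

14


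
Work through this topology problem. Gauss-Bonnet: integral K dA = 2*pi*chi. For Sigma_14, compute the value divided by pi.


Gauss-Bonnet: integral K dA = 2*pi*chi(M).
chi(Sigma_14) = 2 - 2*14 = -26.
(integral K dA)/pi = 2*chi = 2*(-26) = -52

-52


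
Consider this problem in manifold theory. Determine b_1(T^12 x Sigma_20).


pi_1(A x B) = pi_1(A) x pi_1(B); rank of abelianization = b_1.
b_1(T^12) = 12, b_1(Sigma_20) = 2*20 = 40.
b_1(product) = 12 + 40 = 52

52


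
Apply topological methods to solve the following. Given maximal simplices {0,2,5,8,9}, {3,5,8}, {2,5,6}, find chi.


Enumerate all faces; f-vector: f_0=7, f_1=14, f_2=12, f_3=5, f_4=1.
chi = sum (-1)^k f_k = 1

1


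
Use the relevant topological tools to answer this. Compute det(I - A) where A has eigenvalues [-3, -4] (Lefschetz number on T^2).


For a torus self-map: L(f) = det(I - A) where A acts on H_1.
L(f) = (1--3) * (1--4) = 4 * 5 = 20

20


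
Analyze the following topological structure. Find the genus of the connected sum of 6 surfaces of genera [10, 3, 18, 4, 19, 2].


Genus is additive under connected sum of orientable surfaces.
g = 10 + 3 + 18 + 4 + 19 + 2 = 56

56


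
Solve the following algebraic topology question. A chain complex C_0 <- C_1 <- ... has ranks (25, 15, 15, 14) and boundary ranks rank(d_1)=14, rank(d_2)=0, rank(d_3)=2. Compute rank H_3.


rank H_k = rank(ker d_k) - rank(im d_{k+1}).
rank(ker d_3) = rank(C_3) - rank(d_3) = 14 - 2 = 12.
rank(im d_{3+1}) = 0.
rank H_3 = 12 - 0 = 12

12


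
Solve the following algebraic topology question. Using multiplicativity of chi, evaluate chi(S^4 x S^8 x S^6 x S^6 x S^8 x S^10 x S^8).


chi is multiplicative: chi(X x Y) = chi(X) chi(Y).
Each even-dim sphere has chi = 2. There are 7 factors.
chi = 2^7 = 128

128


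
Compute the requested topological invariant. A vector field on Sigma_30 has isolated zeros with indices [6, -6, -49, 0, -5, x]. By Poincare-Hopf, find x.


Poincare-Hopf: sum of indices = chi(M).
chi(Sigma_30) = 2 - 2*30 = -58.
Sum of known indices = -54.
x = chi - (sum known) = -58 - (-54) = -4

-4


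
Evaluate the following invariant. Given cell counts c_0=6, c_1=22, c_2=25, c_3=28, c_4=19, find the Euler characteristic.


chi = sum_k (-1)^k c_k.
= (-1)^0*6 + (-1)^1*22 + (-1)^2*25 + (-1)^3*28 + (-1)^4*19
= (6) + (-22) + (25) + (-28) + (19)
= 0

0


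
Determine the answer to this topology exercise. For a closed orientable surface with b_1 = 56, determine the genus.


For a closed orientable surface: b_1 = 2g.
56 = 2g
g = 56 / 2 = 28

28


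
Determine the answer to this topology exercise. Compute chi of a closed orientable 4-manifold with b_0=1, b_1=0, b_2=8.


By Poincare duality b_k = b_{4-k}, so full Betti numbers: b_0=1, b_1=0, b_2=8, b_3=0, b_4=1.
chi = sum (-1)^k b_k = 10

10


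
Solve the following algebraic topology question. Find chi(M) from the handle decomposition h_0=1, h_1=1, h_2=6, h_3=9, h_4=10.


Handles of index k contribute (-1)^k to chi (same as CW cells).
chi = (1) + (-1) + (6) + (-9) + (10) = 7

7


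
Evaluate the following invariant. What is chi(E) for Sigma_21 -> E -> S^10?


chi(S^10) = 2 (n even), chi(Sigma_21) = 2 - 2*21 = -40.
chi(E) = 2 * (-40) = -80

-80


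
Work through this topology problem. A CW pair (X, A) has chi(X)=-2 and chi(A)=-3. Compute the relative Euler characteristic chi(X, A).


Relative Euler characteristic: chi(X, A) = chi(X) - chi(A).
= -2 - (-3) = 1

1


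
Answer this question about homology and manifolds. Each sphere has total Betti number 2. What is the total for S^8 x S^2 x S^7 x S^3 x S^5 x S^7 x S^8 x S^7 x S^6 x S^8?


Total Betti number is multiplicative under products.
Each S^d (d>=1) has total Betti number 2.
There are 10 sphere factors.
Total = 2^10 = 1024

1024


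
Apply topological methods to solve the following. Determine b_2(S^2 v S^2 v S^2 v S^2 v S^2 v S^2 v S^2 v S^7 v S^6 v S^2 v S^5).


For a wedge of spheres, H_k (k>0) is free on one generator per sphere of dimension k.
Spheres of dimension 2: count = 8.
b_2 = 8

8


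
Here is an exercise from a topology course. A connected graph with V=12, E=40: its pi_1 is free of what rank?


For a connected graph: rank(pi_1) = b_1 = E - V + 1 = 1 - chi.
chi = V - E = 12 - 40 = -28.
rank = 1 - (-28) = 40 - 12 + 1 = 29

29


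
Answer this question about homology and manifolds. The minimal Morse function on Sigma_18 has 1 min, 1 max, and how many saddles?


A perfect Morse function has m_k = b_k.
For Sigma_18: b_0=1, b_1=2g=36, b_2=1.
Saddles m_1 = 2g = 36

36


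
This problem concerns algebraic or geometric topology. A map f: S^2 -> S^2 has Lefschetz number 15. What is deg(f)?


L(f) = 1 + (-1)^2 deg(f) on S^2.
15 = 1 + (-1)^2 * deg(f)
(-1)^2 * deg(f) = 14
deg(f) = 14

14


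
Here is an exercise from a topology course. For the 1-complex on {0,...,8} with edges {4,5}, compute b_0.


Run DFS/union-find over 9 vertices.
V = 9, E = 1.
Number of components = 8

8


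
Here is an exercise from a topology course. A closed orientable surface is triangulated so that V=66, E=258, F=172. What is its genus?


chi = V - E + F = 66 - 258 + 172 = -20
For orientable closed surface: chi = 2 - 2g, so g = (2 - chi)/2.
g = (2 - (-20)) / 2 = 22 / 2 = 11

11


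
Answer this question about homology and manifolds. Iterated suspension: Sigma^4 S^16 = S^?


Each suspension raises dimension by 1: Sigma S^n = S^{n+1}.
Sigma^4 S^16 = S^{16+4} = S^20

20


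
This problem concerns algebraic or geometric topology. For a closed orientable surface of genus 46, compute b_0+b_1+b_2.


For Sigma_46: b_0 = 1, b_1 = 2g = 92, b_2 = 1.
Total = 1 + 92 + 1 = 94

94


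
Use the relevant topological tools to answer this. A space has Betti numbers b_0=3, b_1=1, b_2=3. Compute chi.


chi = sum_k (-1)^k b_k.
= (3) + (-1) + (3)
= 5

5


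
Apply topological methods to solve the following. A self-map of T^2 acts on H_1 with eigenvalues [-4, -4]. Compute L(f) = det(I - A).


For a torus self-map: L(f) = det(I - A) where A acts on H_1.
L(f) = (1--4) * (1--4) = 5 * 5 = 25

25


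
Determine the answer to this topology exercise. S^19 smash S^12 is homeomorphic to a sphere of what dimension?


S^m ^ S^n = S^{m+n}.
k = 19 + 12 = 31

31


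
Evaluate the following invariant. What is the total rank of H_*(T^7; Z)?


b_k(T^7) = C(7,k), so the sum over k is sum_k C(7,k) = 2^7.
Total = 2^7 = 128

128


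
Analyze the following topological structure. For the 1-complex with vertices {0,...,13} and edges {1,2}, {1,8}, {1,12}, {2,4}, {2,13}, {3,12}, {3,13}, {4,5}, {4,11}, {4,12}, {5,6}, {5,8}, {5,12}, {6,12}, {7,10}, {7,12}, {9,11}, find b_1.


b_1 = E - V + (number of components).
E = 17, V = 14, components = 2.
b_1 = 17 - 14 + 2 = 5

5


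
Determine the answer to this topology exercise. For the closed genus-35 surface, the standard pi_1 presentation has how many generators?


Standard presentation: pi_1(Sigma_g) = <a_1,b_1,...,a_g,b_g | [a_1,b_1]...[a_g,b_g] = 1>.
Number of generators = 2g = 2*35 = 70

70


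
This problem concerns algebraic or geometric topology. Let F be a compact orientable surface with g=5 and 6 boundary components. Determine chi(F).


For a compact orientable surface with genus g and b boundary components: chi = 2 - 2g - b.
chi = 2 - 2*5 - 6 = 2 - 10 - 6 = -14

-14


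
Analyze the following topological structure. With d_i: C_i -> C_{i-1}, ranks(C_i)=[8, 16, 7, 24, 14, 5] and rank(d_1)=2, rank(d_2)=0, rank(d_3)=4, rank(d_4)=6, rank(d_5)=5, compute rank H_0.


rank H_k = rank(ker d_k) - rank(im d_{k+1}).
rank(ker d_0) = rank(C_0) - rank(d_0) = 8 - 0 = 8.
rank(im d_{0+1}) = 2.
rank H_0 = 8 - 2 = 6

6


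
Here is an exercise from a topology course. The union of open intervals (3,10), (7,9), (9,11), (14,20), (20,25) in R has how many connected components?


Sort and merge overlapping open intervals.
Merged: (3,11), (14,20), (20,25).
Number of components = 3

3


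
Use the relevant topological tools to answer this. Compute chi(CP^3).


CP^3 has one cell in each even dimension 0, 2, ..., 2*3 (3+1 cells total).
All cells are even-dimensional, so chi = number of cells.
chi = 3 + 1 = 4

4


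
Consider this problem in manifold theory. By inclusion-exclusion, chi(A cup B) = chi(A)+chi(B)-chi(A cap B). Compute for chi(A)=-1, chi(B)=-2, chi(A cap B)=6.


chi(A cup B) = chi(A) + chi(B) - chi(A cap B)
= -1 + (-2) - (6)
= -9

-9


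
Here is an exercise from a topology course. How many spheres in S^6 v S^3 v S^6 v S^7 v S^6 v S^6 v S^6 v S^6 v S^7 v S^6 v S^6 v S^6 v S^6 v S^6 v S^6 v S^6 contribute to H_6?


For a wedge of spheres, H_k (k>0) is free on one generator per sphere of dimension k.
Spheres of dimension 6: count = 13.
b_6 = 13

13


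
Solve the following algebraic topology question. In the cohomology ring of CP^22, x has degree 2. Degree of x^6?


|x| = 2 in H^*(CP^n).
|x^6| = 6 * |x| = 6 * 2 = 12

12


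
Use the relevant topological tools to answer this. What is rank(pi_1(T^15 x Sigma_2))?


pi_1(A x B) = pi_1(A) x pi_1(B); rank of abelianization = b_1.
b_1(T^15) = 15, b_1(Sigma_2) = 2*2 = 4.
b_1(product) = 15 + 4 = 19

19


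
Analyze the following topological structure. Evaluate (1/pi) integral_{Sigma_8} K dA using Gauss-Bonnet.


Gauss-Bonnet: integral K dA = 2*pi*chi(M).
chi(Sigma_8) = 2 - 2*8 = -14.
(integral K dA)/pi = 2*chi = 2*(-14) = -28

-28


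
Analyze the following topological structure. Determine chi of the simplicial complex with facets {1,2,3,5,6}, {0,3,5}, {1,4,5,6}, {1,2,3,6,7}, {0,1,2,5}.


Enumerate all faces; f-vector: f_0=8, f_1=21, f_2=23, f_3=11, f_4=2.
chi = sum (-1)^k f_k = 1

1


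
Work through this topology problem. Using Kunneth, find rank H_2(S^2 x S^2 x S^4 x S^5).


Each S^d has Poincare polynomial 1 + t^d.
The product S^2 x S^2 x S^4 x S^5 has Poincare polynomial prod(1+t^d_i).
Expanding: b_0=1, b_2=2, b_4=2, b_5=1, b_6=2, b_7=2, b_8=1, b_9=2, b_11=2, b_13=1.
b_2 = 2

2


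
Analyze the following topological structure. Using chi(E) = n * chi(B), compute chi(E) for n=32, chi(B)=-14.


For a finite covering: chi(E) = (number of sheets) * chi(B).
chi(E) = 32 * (-14) = -448

-448


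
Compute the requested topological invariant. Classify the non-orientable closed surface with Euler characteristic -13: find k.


chi = 2 - k for closed non-orientable surfaces with k crosscaps.
-13 = 2 - k
k = 2 - (-13) = 15

15


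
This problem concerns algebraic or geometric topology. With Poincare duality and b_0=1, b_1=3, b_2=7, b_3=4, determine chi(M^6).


By Poincare duality b_k = b_{6-k}, so full Betti numbers: b_0=1, b_1=3, b_2=7, b_3=4, b_4=7, b_5=3, b_6=1.
chi = sum (-1)^k b_k = 6

6


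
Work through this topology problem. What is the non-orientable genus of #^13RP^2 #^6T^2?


Since a >= 1, the sum is non-orientable; each T^2 can be replaced by RP^2 # RP^2 (since T^2#RP^2 = 3RP^2).
Total crosscaps k = 13 + 2*6 = 25.
Check via chi: chi = 13*1 + 6*0 - (13+6-1)*2 = -23 = 2 - k = -23. Consistent.

25


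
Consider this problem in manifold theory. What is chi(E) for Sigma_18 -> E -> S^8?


chi(S^8) = 2 (n even), chi(Sigma_18) = 2 - 2*18 = -34.
chi(E) = 2 * (-34) = -68

-68


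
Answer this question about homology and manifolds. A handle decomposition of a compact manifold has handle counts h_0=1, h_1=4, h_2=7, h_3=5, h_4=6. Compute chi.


Handles of index k contribute (-1)^k to chi (same as CW cells).
chi = (1) + (-4) + (7) + (-5) + (6) = 5

5


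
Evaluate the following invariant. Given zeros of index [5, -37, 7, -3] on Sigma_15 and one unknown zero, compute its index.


Poincare-Hopf: sum of indices = chi(M).
chi(Sigma_15) = 2 - 2*15 = -28.
Sum of known indices = -28.
x = chi - (sum known) = -28 - (-28) = 0

0


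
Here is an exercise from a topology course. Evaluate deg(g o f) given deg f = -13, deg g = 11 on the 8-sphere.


Degree is multiplicative under composition: deg(g o f) = deg(g) * deg(f).
= 11 * -13 = -143

-143


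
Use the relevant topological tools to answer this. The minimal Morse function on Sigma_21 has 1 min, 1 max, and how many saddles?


A perfect Morse function has m_k = b_k.
For Sigma_21: b_0=1, b_1=2g=42, b_2=1.
Saddles m_1 = 2g = 42

42


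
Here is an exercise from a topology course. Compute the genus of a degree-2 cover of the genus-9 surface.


For an n-sheeted cover: chi(E) = n * chi(B).
chi(Sigma_9) = 2 - 2*9 = -16.
chi(E) = 2 * (-16) = -32.
genus(E) = (2 - chi(E))/2 = (2 - (-32))/2 = 34/2 = 17

17


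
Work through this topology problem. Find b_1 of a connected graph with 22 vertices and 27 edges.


For a connected graph: rank(pi_1) = b_1 = E - V + 1 = 1 - chi.
chi = V - E = 22 - 27 = -5.
rank = 1 - (-5) = 27 - 22 + 1 = 6

6


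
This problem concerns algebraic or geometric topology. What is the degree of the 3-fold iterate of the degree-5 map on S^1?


deg(f) = 5. Degree is multiplicative: deg(f^3) = (deg f)^3.
deg(f^3) = (5)^3 = 125

125


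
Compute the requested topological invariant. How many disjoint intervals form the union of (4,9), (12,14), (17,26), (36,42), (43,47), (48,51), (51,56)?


Sort and merge overlapping open intervals.
Merged: (4,9), (12,14), (17,26), (36,42), (43,47), (48,51), (51,56).
Number of components = 7

7


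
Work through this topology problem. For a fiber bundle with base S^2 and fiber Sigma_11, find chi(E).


chi(S^2) = 2 (n even), chi(Sigma_11) = 2 - 2*11 = -20.
chi(E) = 2 * (-20) = -40

-40


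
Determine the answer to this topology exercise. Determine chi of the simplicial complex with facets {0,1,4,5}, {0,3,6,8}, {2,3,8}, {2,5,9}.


Enumerate all faces; f-vector: f_0=9, f_1=17, f_2=10, f_3=2.
chi = sum (-1)^k f_k = 0

0


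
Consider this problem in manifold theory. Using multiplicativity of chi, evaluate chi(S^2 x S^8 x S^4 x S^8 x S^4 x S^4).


chi is multiplicative: chi(X x Y) = chi(X) chi(Y).
Each even-dim sphere has chi = 2. There are 6 factors.
chi = 2^6 = 64

64


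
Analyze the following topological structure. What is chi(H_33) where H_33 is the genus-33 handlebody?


A genus-g handlebody deformation retracts to a wedge of g circles.
chi(vee_g S^1) = 1 - g.
chi(H_33) = 1 - 33 = -32

-32


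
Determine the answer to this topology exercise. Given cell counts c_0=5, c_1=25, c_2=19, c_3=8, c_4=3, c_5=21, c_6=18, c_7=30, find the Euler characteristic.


chi = sum_k (-1)^k c_k.
= (-1)^0*5 + (-1)^1*25 + (-1)^2*19 + (-1)^3*8 + (-1)^4*3 + (-1)^5*21 + (-1)^6*18 + (-1)^7*30
= (5) + (-25) + (19) + (-8) + (3) + (-21) + (18) + (-30)
= -39

-39


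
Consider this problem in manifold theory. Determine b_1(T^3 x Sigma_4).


pi_1(A x B) = pi_1(A) x pi_1(B); rank of abelianization = b_1.
b_1(T^3) = 3, b_1(Sigma_4) = 2*4 = 8.
b_1(product) = 3 + 8 = 11

11


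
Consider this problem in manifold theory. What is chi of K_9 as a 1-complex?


K_9: V = 9, E = C(9,2) = 36.
chi = V - E = 9 - 36 = -27

-27


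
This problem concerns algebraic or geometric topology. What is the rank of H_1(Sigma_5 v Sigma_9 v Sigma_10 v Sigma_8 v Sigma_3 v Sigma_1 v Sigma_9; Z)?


For a wedge X v Y: reduced H_k(X v Y) = H_k(X) + H_k(Y).
Each Sigma_g contributes b_1 = 2g.
b_1 = 10 + 18 + 20 + 16 + 6 + 2 + 18 = 90

90


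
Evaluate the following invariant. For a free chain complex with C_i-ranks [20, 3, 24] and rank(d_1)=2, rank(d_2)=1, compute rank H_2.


rank H_k = rank(ker d_k) - rank(im d_{k+1}).
rank(ker d_2) = rank(C_2) - rank(d_2) = 24 - 1 = 23.
rank(im d_{2+1}) = 0.
rank H_2 = 23 - 0 = 23

23


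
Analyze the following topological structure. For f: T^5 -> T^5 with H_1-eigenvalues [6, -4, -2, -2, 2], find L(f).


For a torus self-map: L(f) = det(I - A) where A acts on H_1.
L(f) = (1-6) * (1--4) * (1--2) * (1--2) * (1-2) = -5 * 5 * 3 * 3 * -1 = 225

225


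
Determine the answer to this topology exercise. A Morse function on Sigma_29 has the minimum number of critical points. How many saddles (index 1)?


A perfect Morse function has m_k = b_k.
For Sigma_29: b_0=1, b_1=2g=58, b_2=1.
Saddles m_1 = 2g = 58

58


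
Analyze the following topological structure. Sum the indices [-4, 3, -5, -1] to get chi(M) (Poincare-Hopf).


Poincare-Hopf: chi(M) = sum of indices of zeros.
chi = (-4) + (3) + (-5) + (-1) = -7

-7


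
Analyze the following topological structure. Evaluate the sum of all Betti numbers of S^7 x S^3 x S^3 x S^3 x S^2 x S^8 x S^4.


Total Betti number is multiplicative under products.
Each S^d (d>=1) has total Betti number 2.
There are 7 sphere factors.
Total = 2^7 = 128

128


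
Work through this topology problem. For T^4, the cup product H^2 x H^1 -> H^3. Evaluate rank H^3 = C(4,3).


Cup product: H^p x H^q -> H^{p+q}; here p+q = 2+1 = 3.
rank H^k(T^n) = C(n,k).
C(4,3) = 4

4


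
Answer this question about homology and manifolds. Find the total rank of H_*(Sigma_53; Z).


For Sigma_53: b_0 = 1, b_1 = 2g = 106, b_2 = 1.
Total = 1 + 106 + 1 = 108

108


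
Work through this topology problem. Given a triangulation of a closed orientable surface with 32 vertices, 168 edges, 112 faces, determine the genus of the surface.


chi = V - E + F = 32 - 168 + 112 = -24
For orientable closed surface: chi = 2 - 2g, so g = (2 - chi)/2.
g = (2 - (-24)) / 2 = 26 / 2 = 13

13


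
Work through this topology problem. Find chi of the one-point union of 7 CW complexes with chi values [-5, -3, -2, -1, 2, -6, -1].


chi(A v B) = chi(A) + chi(B) - 1 (one point identified).
For 7 spaces: chi = (sum chi_i) - (7 - 1).
sum = -16; chi = -16 - 6 = -22

-22


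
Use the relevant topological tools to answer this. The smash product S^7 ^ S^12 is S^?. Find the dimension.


S^m ^ S^n = S^{m+n}.
k = 7 + 12 = 19

19


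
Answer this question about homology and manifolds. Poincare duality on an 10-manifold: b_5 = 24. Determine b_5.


Poincare duality for closed orientable n-manifolds: b_k = b_{n-k}.
Here n = 10, so b_5 = b_5 = 24

24


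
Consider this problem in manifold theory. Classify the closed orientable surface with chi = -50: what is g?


chi = 2 - 2g for closed orientable surfaces.
-50 = 2 - 2g
2g = 2 - (-50) = 52
g = 26

26


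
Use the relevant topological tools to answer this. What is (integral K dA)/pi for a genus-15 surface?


Gauss-Bonnet: integral K dA = 2*pi*chi(M).
chi(Sigma_15) = 2 - 2*15 = -28.
(integral K dA)/pi = 2*chi = 2*(-28) = -56

-56


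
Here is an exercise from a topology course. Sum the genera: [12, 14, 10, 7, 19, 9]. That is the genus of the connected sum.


Genus is additive under connected sum of orientable surfaces.
g = 12 + 14 + 10 + 7 + 19 + 9 = 71

71


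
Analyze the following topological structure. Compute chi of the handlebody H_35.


A genus-g handlebody deformation retracts to a wedge of g circles.
chi(vee_g S^1) = 1 - g.
chi(H_35) = 1 - 35 = -34

-34


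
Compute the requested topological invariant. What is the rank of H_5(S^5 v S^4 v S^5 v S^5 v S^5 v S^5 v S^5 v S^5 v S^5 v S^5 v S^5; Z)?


For a wedge of spheres, H_k (k>0) is free on one generator per sphere of dimension k.
Spheres of dimension 5: count = 10.
b_5 = 10

10


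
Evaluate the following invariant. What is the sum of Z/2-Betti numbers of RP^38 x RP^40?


dim H^*(RP^n; Z/2) = n+1 (one Z/2 in each degree 0..n).
Total Betti number is multiplicative.
Total = (38+1) * (40+1) = 39 * 41 = 1599

1599


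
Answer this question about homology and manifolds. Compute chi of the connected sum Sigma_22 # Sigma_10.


chi(Sigma_22) = 2 - 2*22 = -42
chi(Sigma_10) = 2 - 2*10 = -18
For surfaces: chi(A#B) = chi(A) + chi(B) - 2.
chi = -42 + -18 - 2 = -62

-62


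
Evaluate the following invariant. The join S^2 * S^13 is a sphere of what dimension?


Join of spheres: S^m * S^n = S^{m+n+1}.
dim = 2 + 13 + 1 = 16

16


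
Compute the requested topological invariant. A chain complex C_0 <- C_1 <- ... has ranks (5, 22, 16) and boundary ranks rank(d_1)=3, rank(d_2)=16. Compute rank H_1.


rank H_k = rank(ker d_k) - rank(im d_{k+1}).
rank(ker d_1) = rank(C_1) - rank(d_1) = 22 - 3 = 19.
rank(im d_{1+1}) = 16.
rank H_1 = 19 - 16 = 3

3


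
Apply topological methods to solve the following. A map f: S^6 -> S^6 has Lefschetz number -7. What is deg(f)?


L(f) = 1 + (-1)^6 deg(f) on S^6.
-7 = 1 + (-1)^6 * deg(f)
(-1)^6 * deg(f) = -8
deg(f) = -8

-8


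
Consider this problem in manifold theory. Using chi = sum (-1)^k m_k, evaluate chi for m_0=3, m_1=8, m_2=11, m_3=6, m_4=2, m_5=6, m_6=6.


Morse theory: chi(M) = sum_k (-1)^k m_k where m_k = #(index-k critical points).
= (3) + (-8) + (11) + (-6) + (2) + (-6) + (6) = 2

2


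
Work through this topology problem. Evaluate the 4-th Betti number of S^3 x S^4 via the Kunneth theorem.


Each S^d has Poincare polynomial 1 + t^d.
The product S^3 x S^4 has Poincare polynomial prod(1+t^d_i).
Expanding: b_0=1, b_3=1, b_4=1, b_7=1.
b_4 = 1

1


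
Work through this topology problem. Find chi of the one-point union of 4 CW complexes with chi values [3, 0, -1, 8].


chi(A v B) = chi(A) + chi(B) - 1 (one point identified).
For 4 spaces: chi = (sum chi_i) - (4 - 1).
sum = 10; chi = 10 - 3 = 7

7


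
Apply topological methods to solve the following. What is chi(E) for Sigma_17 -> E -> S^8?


chi(S^8) = 2 (n even), chi(Sigma_17) = 2 - 2*17 = -32.
chi(E) = 2 * (-32) = -64

-64


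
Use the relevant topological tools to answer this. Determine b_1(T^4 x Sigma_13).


pi_1(A x B) = pi_1(A) x pi_1(B); rank of abelianization = b_1.
b_1(T^4) = 4, b_1(Sigma_13) = 2*13 = 26.
b_1(product) = 4 + 26 = 30

30


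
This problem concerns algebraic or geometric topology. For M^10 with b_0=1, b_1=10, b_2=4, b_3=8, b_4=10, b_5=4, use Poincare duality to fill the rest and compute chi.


By Poincare duality b_k = b_{10-k}, so full Betti numbers: b_0=1, b_1=10, b_2=4, b_3=8, b_4=10, b_5=4, b_6=10, b_7=8, b_8=4, b_9=10, b_10=1.
chi = sum (-1)^k b_k = -10

-10


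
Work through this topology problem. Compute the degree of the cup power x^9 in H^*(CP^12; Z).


|x| = 2 in H^*(CP^n).
|x^9| = 9 * |x| = 9 * 2 = 18

18


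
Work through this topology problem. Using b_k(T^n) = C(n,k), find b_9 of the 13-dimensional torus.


By the Kunneth formula, b_k(T^n) = C(n,k).
b_9(T^13) = C(13,9).
C(13,9) = 13!/(9!*4!) = 715

715


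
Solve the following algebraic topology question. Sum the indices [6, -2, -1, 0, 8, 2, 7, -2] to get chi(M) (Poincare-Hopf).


Poincare-Hopf: chi(M) = sum of indices of zeros.
chi = (6) + (-2) + (-1) + (0) + (8) + (2) + (7) + (-2) = 18

18


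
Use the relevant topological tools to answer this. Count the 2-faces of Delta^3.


Delta^3 has 3+1 vertices. A 2-face is a choice of 2+1 vertices.
f_2 = C(3+1, 2+1) = C(4,3) = 4

4


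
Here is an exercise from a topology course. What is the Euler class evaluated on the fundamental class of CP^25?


For any closed oriented manifold, <e(TM),[M]> = chi(M).
chi(CP^25) = 25+1 = 26

26


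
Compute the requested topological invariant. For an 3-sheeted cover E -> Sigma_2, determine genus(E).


For an n-sheeted cover: chi(E) = n * chi(B).
chi(Sigma_2) = 2 - 2*2 = -2.
chi(E) = 3 * (-2) = -6.
genus(E) = (2 - chi(E))/2 = (2 - (-6))/2 = 8/2 = 4

4


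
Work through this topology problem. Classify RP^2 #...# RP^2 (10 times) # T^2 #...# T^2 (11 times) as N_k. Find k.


Since a >= 1, the sum is non-orientable; each T^2 can be replaced by RP^2 # RP^2 (since T^2#RP^2 = 3RP^2).
Total crosscaps k = 10 + 2*11 = 32.
Check via chi: chi = 10*1 + 11*0 - (10+11-1)*2 = -30 = 2 - k = -30. Consistent.

32


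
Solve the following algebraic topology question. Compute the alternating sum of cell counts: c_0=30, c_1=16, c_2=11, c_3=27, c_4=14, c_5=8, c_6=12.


chi = sum_k (-1)^k c_k.
= (-1)^0*30 + (-1)^1*16 + (-1)^2*11 + (-1)^3*27 + (-1)^4*14 + (-1)^5*8 + (-1)^6*12
= (30) + (-16) + (11) + (-27) + (14) + (-8) + (12)
= 16

16


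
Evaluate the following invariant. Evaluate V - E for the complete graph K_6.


K_6: V = 6, E = C(6,2) = 15.
chi = V - E = 6 - 15 = -9

-9


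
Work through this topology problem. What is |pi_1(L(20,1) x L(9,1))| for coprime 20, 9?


pi_1(X x Y) = pi_1(X) x pi_1(Y).
pi_1(L(20,1)) = Z/20, pi_1(L(9,1)) = Z/9.
|Z/20 x Z/9| = 20 * 9 = 180

180


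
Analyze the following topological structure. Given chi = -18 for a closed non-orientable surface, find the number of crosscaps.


chi = 2 - k for closed non-orientable surfaces with k crosscaps.
-18 = 2 - k
k = 2 - (-18) = 20

20


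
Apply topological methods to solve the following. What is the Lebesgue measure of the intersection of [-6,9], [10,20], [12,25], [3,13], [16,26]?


Intersection = [max(a_i), min(b_i)] = [16, 9].
Since 16 > 9, the intersection is empty.
Length = 0

0


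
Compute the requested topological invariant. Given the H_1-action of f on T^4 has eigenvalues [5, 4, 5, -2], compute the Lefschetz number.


For a torus self-map: L(f) = det(I - A) where A acts on H_1.
L(f) = (1-5) * (1-4) * (1-5) * (1--2) = -4 * -3 * -4 * 3 = -144

-144


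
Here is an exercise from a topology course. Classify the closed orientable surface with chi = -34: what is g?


chi = 2 - 2g for closed orientable surfaces.
-34 = 2 - 2g
2g = 2 - (-34) = 36
g = 18

18


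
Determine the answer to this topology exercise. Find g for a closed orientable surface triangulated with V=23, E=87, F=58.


chi = V - E + F = 23 - 87 + 58 = -6
For orientable closed surface: chi = 2 - 2g, so g = (2 - chi)/2.
g = (2 - (-6)) / 2 = 8 / 2 = 4

4


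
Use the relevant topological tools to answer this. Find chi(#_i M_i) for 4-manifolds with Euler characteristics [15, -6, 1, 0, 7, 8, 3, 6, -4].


For n-manifolds: chi(A#B) = chi(A) + chi(B) - chi(S^4).
chi(S^4) = 1 + (-1)^4 = 2.
chi(#) = (sum chi_i) - (9-1)*chi(S^4) = 30 - 8*2 = 14

14


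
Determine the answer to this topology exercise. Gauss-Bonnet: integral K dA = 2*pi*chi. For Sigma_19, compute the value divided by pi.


Gauss-Bonnet: integral K dA = 2*pi*chi(M).
chi(Sigma_19) = 2 - 2*19 = -36.
(integral K dA)/pi = 2*chi = 2*(-36) = -72

-72


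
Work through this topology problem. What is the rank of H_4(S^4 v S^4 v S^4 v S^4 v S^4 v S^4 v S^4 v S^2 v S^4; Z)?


For a wedge of spheres, H_k (k>0) is free on one generator per sphere of dimension k.
Spheres of dimension 4: count = 8.
b_4 = 8

8


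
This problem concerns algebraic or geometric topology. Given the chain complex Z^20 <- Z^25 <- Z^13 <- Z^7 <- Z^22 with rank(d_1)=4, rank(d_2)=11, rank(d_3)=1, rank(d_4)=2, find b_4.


rank H_k = rank(ker d_k) - rank(im d_{k+1}).
rank(ker d_4) = rank(C_4) - rank(d_4) = 22 - 2 = 20.
rank(im d_{4+1}) = 0.
rank H_4 = 20 - 0 = 20

20


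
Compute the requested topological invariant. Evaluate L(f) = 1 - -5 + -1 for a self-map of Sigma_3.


L(f) = tr(f_0*) - tr(f_1*) + tr(f_2*).
= 1 - (-5) + (-1)
= 5

5


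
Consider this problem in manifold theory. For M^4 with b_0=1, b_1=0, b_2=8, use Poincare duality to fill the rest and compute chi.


By Poincare duality b_k = b_{4-k}, so full Betti numbers: b_0=1, b_1=0, b_2=8, b_3=0, b_4=1.
chi = sum (-1)^k b_k = 10

10
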